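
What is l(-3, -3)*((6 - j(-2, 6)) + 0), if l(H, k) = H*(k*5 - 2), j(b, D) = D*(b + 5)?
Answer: -612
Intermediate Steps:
j(b, D) = D*(5 + b)
l(H, k) = H*(-2 + 5*k) (l(H, k) = H*(5*k - 2) = H*(-2 + 5*k))
l(-3, -3)*((6 - j(-2, 6)) + 0) = (-3*(-2 + 5*(-3)))*((6 - 6*(5 - 2)) + 0) = (-3*(-2 - 15))*((6 - 6*3) + 0) = (-3*(-17))*((6 - 1*18) + 0) = 51*((6 - 18) + 0) = 51*(-12 + 0) = 51*(-12) = -612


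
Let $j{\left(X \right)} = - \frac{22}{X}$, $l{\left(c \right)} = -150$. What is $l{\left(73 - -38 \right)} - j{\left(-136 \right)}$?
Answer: $- \frac{10211}{68} \approx -150.16$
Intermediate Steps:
$l{\left(73 - -38 \right)} - j{\left(-136 \right)} = -150 - - \frac{22}{-136} = -150 - \left(-22\right) \left(- \frac{1}{136}\right) = -150 - \frac{11}{68} = - \frac{10211}{68}$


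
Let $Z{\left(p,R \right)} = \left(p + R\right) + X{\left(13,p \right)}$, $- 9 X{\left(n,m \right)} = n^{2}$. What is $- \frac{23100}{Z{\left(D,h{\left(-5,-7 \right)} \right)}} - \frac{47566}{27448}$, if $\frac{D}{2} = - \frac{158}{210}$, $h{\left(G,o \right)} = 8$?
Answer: $\frac{1366721501}{727372} \approx 1879.0$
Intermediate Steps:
$X{\left(n,m \right)} = - \frac{n^{2}}{9}$
$D = - \frac{158}{105}$ ($D = 2 \left(- \frac{158}{210}\right) = 2 \left(\left(-158\right) \frac{1}{210}\right) = 2 \left(- \frac{79}{105}\right) = - \frac{158}{105} \approx -1.5048$)
$Z{\left(p,R \right)} = - \frac{169}{9} + R + p$ ($Z{\left(p,R \right)} = \left(p + R\right) - \frac{13^{2}}{9} = \left(R + p\right) - \frac{169}{9} = - \frac{169}{9} + R + p$)
$- \frac{23100}{Z{\left(D,h{\left(-5,-7 \right)} \right)}} - \frac{47566}{27448} = - \frac{23100}{- \frac{169}{9} + 8 - \frac{158}{105}} - \frac{47566}{27448} = - \frac{23100}{- \frac{3869}{315}} - \frac{23783}{13724} = \left(-23100\right) \left(- \frac{315}{3869}\right) - \frac{23783}{13724} = \frac{7276500}{3869} - \frac{23783}{13724} = \frac{1366721501}{727372}$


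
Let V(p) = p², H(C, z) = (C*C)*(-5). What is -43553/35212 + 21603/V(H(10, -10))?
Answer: -2531891291/2200750000 ≈ -1.1505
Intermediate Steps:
H(C, z) = -5*C² (H(C, z) = C²*(-5) = -5*C²)
-43553/35212 + 21603/V(H(10, -10)) = -43553/35212 + 21603/((-5*10²)²) = -43553*1/35212 + 21603/((-5*100)²) = -43553/35212 + 21603/((-500)²) = -43553/35212 + 21603/250000 = -2531891291/2200750000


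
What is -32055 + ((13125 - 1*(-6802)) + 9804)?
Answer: -2324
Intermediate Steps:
-32055 + ((13125 - 1*(-6802)) + 9804) = -32055 + ((13125 + 6802) + 9804) = -32055 + (19927 + 9804) = -32055 + 29731 = -2324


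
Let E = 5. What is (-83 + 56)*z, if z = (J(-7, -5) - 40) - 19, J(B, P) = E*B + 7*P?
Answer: 3483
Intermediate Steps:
J(B, P) = 5*B + 7*P
z = -129 (z = ((5*(-7) + 7*(-5)) - 40) - 19 = ((-35 - 35) - 40) - 19 = (-70 - 40) - 19 = -110 - 19 = -129)
(-83 + 56)*z = (-83 + 56)*(-129) = -27*(-129) = 3483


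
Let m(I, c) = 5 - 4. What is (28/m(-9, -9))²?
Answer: 784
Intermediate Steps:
m(I, c) = 1
(28/m(-9, -9))² = (28/1)² = (28*1)² = 28² = 784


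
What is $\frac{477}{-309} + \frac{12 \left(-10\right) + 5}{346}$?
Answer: $- \frac{66859}{35638} \approx -1.8761$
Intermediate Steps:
$\frac{477}{-309} + \frac{12 \left(-10\right) + 5}{346} = 477 \left(- \frac{1}{309}\right) + \left(-120 + 5\right) \frac{1}{346} = - \frac{159}{103} - \frac{115}{346} = - \frac{66859}{35638}$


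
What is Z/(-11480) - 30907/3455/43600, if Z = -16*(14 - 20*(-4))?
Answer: 5655118491/43233106000 ≈ 0.13081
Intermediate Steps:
Z = -1504 (Z = -16*(14 + 80) = -16*94 = -1504)
Z/(-11480) - 30907/3455/43600 = -1504/(-11480) - 30907/3455/43600 = -1504*(-1/11480) - 30907*1/3455*(1/43600) = 188/1435 - 30907/3455*1/43600 = 188/1435 - 30907/150638000 = 5655118491/43233106000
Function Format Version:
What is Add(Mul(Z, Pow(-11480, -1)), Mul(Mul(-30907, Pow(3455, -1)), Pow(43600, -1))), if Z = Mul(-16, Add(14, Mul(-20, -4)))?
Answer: Rational(5655118491, 43233106000) ≈ 0.13081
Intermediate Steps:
Z = -1504 (Z = Mul(-16, Add(14, 80)) = Mul(-16, 94) = -1504)
Add(Mul(Z, Pow(-11480, -1)), Mul(Mul(-30907, Pow(3455, -1)), Pow(43600, -1))) = Add(Mul(-1504, Pow(-11480, -1)), Mul(Mul(-30907, Pow(3455, -1)), Pow(43600, -1))) = Add(Mul(-1504, Rational(-1, 11480)), Mul(Mul(-30907, Rational(1, 3455)), Rational(1, 43600))) = Add(Rational(188, 1435), Mul(Rational(-30907, 3455), Rational(1, 43600))) = Add(Rational(188, 1435), Rational(-30907, 150638000)) = Rational(5655118491, 43233106000)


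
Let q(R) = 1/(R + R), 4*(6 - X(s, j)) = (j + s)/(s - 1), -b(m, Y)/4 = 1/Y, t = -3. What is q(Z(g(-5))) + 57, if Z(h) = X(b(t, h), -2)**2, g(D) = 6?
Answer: 89401/1568 ≈ 57.016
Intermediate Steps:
b(m, Y) = -4/Y
X(s, j) = 6 - (j + s)/(4*(-1 + s)) (X(s, j) = 6 - (j + s)/(4*(s - 1)) = 6 - (j + s)/(4*(-1 + s)))
Z(h) = (-22 - 92/h)**2/(16*(-1 - 4/h)**2) (Z(h) = ((-24 - 1*(-2) + 23*(-4/h))/(4*(-1 - 4/h)))**2 = ((-24 + 2 - 92/h)/(4*(-1 - 4/h)))**2 = ((-22 - 92/h)/(4*(-1 - 4/h)))**2 = (-22 - 92/h)**2/(16*(-1 - 4/h)**2))
q(R) = 1/(2*R)
q(Z(g(-5))) + 57 = 1/(2*(((46 + 11*6)**2/(4*(4 + 6)**2)))) + 57 = 1/(2*(((1/4)*(46 + 66)**2/10**2))) + 57 = 1/(2*(((1/4)*(1/100)*112**2))) + 57 = 1/(2*(((1/4)*(1/100)*12544))) + 57 = 1/(2*(784/25)) + 57 = (1/2)*(25/784) + 57 = 25/1568 + 57 = 89401/1568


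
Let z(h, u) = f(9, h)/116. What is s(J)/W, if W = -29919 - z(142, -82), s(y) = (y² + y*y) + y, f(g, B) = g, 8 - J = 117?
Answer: -2743748/3470613 ≈ -0.79057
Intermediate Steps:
J = -109 (J = 8 - 1*117 = 8 - 117 = -109)
z(h, u) = 9/116
s(y) = y + 2*y² (s(y) = (y² + y²) + y = 2*y² + y = y + 2*y²)
W = -3470613/116 (W = -29919 - 1*9/116 = -29919 - 9/116 = -3470613/116 ≈ -29919.)
s(J)/W = (-109*(1 + 2*(-109)))/(-3470613/116) = -109*(1 - 218)*(-116/3470613) = -109*(-217)*(-116/3470613) = 23653*(-116/3470613) = -2743748/3470613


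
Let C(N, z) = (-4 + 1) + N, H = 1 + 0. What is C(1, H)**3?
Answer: -8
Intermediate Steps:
H = 1
C(N, z) = -3 + N
C(1, H)**3 = (-3 + 1)**3 = (-2)**3 = -8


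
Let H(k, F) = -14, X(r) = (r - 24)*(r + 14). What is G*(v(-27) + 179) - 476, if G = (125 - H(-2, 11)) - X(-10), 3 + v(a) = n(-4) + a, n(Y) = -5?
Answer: 39124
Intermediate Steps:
X(r) = (-24 + r)*(14 + r)
v(a) = -8 + a (v(a) = -3 + (-5 + a) = -8 + a)
G = 275 (G = (125 - 1*(-14)) - (-336 + (-10)**2 - 10*(-10)) = (125 + 14) - (-336 + 100 + 100) = 139 - 1*(-136) = 139 + 136 = 275)
G*(v(-27) + 179) - 476 = 275*((-8 - 27) + 179) - 476 = 275*(-35 + 179) - 476 = 275*144 - 476 = 39600 - 476 = 39124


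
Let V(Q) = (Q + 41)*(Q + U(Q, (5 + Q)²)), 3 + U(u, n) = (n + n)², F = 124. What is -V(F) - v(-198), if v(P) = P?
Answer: -182769121227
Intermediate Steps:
U(u, n) = -3 + 4*n² (U(u, n) = -3 + (n + n)² = -3 + (2*n)² = -3 + 4*n²)
V(Q) = (41 + Q)*(-3 + Q + 4*(5 + Q)⁴) (V(Q) = (Q + 41)*(Q + (-3 + 4*((5 + Q)²)²)) = (41 + Q)*(Q + (-3 + 4*(5 + Q)⁴)) = (41 + Q)*(-3 + Q + 4*(5 + Q)⁴))
-V(F) - v(-198) = -(-123 + 124² + 38*124 + 164*(5 + 124)⁴ + 4*124*(5 + 124)⁴) - 1*(-198) = -(-123 + 15376 + 4712 + 164*129⁴ + 4*124*129⁴) + 198 = -(-123 + 15376 + 4712 + 164*276922881 + 4*124*276922881) + 198 = -(-123 + 15376 + 4712 + 45415352484 + 137353748976) + 198 = -1*182769121425 + 198 = -182769121425 + 198 = -182769121227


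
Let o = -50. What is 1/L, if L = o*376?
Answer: -1/18800 ≈ -5.3191e-5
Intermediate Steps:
L = -18800 (L = -50*376 = -18800)
1/L = 1/(-18800) = -1/18800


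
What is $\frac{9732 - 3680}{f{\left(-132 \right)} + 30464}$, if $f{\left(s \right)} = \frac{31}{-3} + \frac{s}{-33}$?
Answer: $\frac{18156}{91373} \approx 0.1987$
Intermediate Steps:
$f{\left(s \right)} = - \frac{31}{3} - \frac{s}{33}$ ($f{\left(s \right)} = 31 \left(- \frac{1}{3}\right) + s \left(- \frac{1}{33}\right) = - \frac{31}{3} - \frac{s}{33}$)
$\frac{9732 - 3680}{f{\left(-132 \right)} + 30464} = \frac{9732 - 3680}{\left(- \frac{31}{3} - -4\right) + 30464} = \frac{6052}{\left(- \frac{31}{3} + 4\right) + 30464} = \frac{6052}{- \frac{19}{3} + 30464} = \frac{6052}{\frac{91373}{3}} = 6052 \cdot \frac{3}{91373} = \frac{18156}{91373}$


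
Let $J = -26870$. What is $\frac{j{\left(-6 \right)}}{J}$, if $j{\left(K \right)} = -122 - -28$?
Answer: $\frac{47}{13435} \approx 0.0034983$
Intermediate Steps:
$j{\left(K \right)} = -94$ ($j{\left(K \right)} = -122 + 28 = -94$)
$\frac{j{\left(-6 \right)}}{J} = - \frac{94}{-26870} = \left(-94\right) \left(- \frac{1}{26870}\right) = \frac{47}{13435}$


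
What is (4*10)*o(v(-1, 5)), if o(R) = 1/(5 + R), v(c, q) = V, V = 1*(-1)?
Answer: 10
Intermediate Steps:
V = -1
v(c, q) = -1
(4*10)*o(v(-1, 5)) = (4*10)/(5 - 1) = 40/4 = 40*(¼) = 10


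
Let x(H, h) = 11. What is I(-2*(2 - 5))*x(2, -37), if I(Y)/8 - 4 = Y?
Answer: 880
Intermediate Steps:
I(Y) = 32 + 8*Y
I(-2*(2 - 5))*x(2, -37) = (32 + 8*(-2*(2 - 5)))*11 = (32 + 8*(-2*(-3)))*11 = (32 + 8*6)*11 = (32 + 48)*11 = 80*11 = 880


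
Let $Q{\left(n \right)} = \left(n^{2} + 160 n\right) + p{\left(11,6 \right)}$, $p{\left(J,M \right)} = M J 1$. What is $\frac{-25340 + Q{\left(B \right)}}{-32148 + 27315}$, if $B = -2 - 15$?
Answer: $\frac{9235}{1611} \approx 5.7325$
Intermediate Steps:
$B = -17$ ($B = -2 - 15 = -17$)
$p{\left(J,M \right)} = J M$ ($p{\left(J,M \right)} = J M 1 = J M$)
$Q{\left(n \right)} = 66 + n^{2} + 160 n$ ($Q{\left(n \right)} = \left(n^{2} + 160 n\right) + 11 \cdot 6 = \left(n^{2} + 160 n\right) + 66 = 66 + n^{2} + 160 n$)
$\frac{-25340 + Q{\left(B \right)}}{-32148 + 27315} = \frac{-25340 + \left(66 + \left(-17\right)^{2} + 160 \left(-17\right)\right)}{-32148 + 27315} = \frac{-25340 + \left(66 + 289 - 2720\right)}{-4833} = \left(-25340 - 2365\right) \left(- \frac{1}{4833}\right) = \left(-27705\right) \left(- \frac{1}{4833}\right) = \frac{9235}{1611}$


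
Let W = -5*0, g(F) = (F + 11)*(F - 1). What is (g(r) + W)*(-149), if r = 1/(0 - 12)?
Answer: 253747/144 ≈ 1762.1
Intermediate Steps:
r = -1/12 (r = 1/(-12) = -1/12 ≈ -0.083333)
g(F) = (-1 + F)*(11 + F) (g(F) = (11 + F)*(-1 + F) = (-1 + F)*(11 + F))
W = 0
(g(r) + W)*(-149) = ((-11 + (-1/12)² + 10*(-1/12)) + 0)*(-149) = ((-11 + 1/144 - ⅚) + 0)*(-149) = (-1703/144 + 0)*(-149) = -1703/144*(-149) = 253747/144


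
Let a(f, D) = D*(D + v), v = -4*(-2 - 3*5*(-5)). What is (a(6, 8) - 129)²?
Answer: 5764801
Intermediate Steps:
v = -292 (v = -4*(-2 - 15*(-5)) = -4*(-2 + 75) = -4*73 = -292)
a(f, D) = D*(-292 + D) (a(f, D) = D*(D - 292) = D*(-292 + D))
(a(6, 8) - 129)² = (8*(-292 + 8) - 129)² = (8*(-284) - 129)² = (-2272 - 129)² = (-2401)² = 5764801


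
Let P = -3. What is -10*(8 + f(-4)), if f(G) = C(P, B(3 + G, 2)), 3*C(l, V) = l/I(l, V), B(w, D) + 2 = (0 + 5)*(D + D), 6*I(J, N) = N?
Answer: -230/3 ≈ -76.667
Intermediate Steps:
I(J, N) = N/6
B(w, D) = -2 + 10*D (B(w, D) = -2 + (0 + 5)*(D + D) = -2 + 5*(2*D) = -2 + 10*D)
C(l, V) = 2*l/V (C(l, V) = (l/((V/6)))/3 = (l*(6/V))/3 = (6*l/V)/3 = 2*l/V)
f(G) = -1/3 (f(G) = 2*(-3)/(-2 + 10*2) = 2*(-3)/(-2 + 20) = 2*(-3)/18 = 2*(-3)*(1/18) = -1/3)
-10*(8 + f(-4)) = -10*(8 - 1/3) = -10*23/3 = -230/3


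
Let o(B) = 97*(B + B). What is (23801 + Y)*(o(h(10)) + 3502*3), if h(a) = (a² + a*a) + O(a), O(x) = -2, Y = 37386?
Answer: 2993145666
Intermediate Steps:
h(a) = -2 + 2*a² (h(a) = (a² + a*a) - 2 = (a² + a²) - 2 = 2*a² - 2 = -2 + 2*a²)
o(B) = 194*B (o(B) = 97*(2*B) = 194*B)
(23801 + Y)*(o(h(10)) + 3502*3) = (23801 + 37386)*(194*(-2 + 2*10²) + 3502*3) = 61187*(194*(-2 + 2*100) + 10506) = 61187*(194*(-2 + 200) + 10506) = 61187*(194*198 + 10506) = 61187*(38412 + 10506) = 61187*48918 = 2993145666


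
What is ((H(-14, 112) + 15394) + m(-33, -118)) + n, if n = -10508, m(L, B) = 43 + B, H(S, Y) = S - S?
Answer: 4811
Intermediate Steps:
H(S, Y) = 0
((H(-14, 112) + 15394) + m(-33, -118)) + n = ((0 + 15394) + (43 - 118)) - 10508 = (15394 - 75) - 10508 = 15319 - 10508 = 4811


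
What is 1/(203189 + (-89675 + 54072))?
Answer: 1/167586 ≈ 5.9671e-6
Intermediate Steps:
1/(203189 + (-89675 + 54072)) = 1/(203189 - 35603) = 1/167586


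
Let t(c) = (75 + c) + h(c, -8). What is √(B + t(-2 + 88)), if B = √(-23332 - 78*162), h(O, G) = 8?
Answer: √(169 + 8*I*√562) ≈ 14.543 + 6.5202*I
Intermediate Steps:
t(c) = 83 + c (t(c) = (75 + c) + 8 = 83 + c)
B = 8*I*√562 (B = √(-23332 - 12636) = √(-35968) = 8*I*√562 ≈ 189.65*I)
√(B + t(-2 + 88)) = √(8*I*√562 + (83 + (-2 + 88))) = √(8*I*√562 + (83 + 86)) = √(8*I*√562 + 169) = √(169 + 8*I*√562)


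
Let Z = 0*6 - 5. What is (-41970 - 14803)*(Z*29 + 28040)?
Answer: -1583682835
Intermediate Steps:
Z = -5 (Z = 0 - 5 = -5)
(-41970 - 14803)*(Z*29 + 28040) = (-41970 - 14803)*(-5*29 + 28040) = -56773*(-145 + 28040) = -56773*27895 = -1583682835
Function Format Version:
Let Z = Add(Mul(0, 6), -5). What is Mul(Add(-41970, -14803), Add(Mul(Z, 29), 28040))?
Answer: -1583682835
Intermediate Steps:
Z = -5 (Z = Add(0, -5) = -5)
Mul(Add(-41970, -14803), Add(Mul(Z, 29), 28040)) = Mul(Add(-41970, -14803), Add(Mul(-5, 29), 28040)) = Mul(-56773, Add(-145, 28040)) = Mul(-56773, 27895) = -1583682835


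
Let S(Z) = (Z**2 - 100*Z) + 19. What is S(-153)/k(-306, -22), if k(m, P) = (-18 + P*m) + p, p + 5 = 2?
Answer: 38728/6711 ≈ 5.7708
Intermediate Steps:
S(Z) = 19 + Z**2 - 100*Z
p = -3 (p = -5 + 2 = -3)
k(m, P) = -21 + P*m (k(m, P) = (-18 + P*m) - 3 = -21 + P*m)
S(-153)/k(-306, -22) = (19 + (-153)**2 - 100*(-153))/(-21 - 22*(-306)) = (19 + 23409 + 15300)/(-21 + 6732) = 38728/6711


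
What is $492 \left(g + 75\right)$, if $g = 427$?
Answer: $246984$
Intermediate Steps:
$492 \left(g + 75\right) = 492 \left(427 + 75\right) = 492 \cdot 502 = 246984$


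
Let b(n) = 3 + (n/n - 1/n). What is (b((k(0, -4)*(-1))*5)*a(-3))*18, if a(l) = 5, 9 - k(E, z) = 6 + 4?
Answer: 342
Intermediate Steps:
k(E, z) = -1 (k(E, z) = 9 - (6 + 4) = 9 - 1*10 = 9 - 10 = -1)
b(n) = 4 - 1/n (b(n) = 3 + (1 - 1/n) = 4 - 1/n)
(b((k(0, -4)*(-1))*5)*a(-3))*18 = ((4 - 1/(-1*(-1)*5))*5)*18 = ((4 - 1/(1*5))*5)*18 = ((4 - 1/5)*5)*18 = ((19/5)*5)*18 = 19*18 = 342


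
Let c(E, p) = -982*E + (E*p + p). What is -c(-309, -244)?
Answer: -378590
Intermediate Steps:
c(E, p) = p - 982*E + E*p (c(E, p) = -982*E + (p + E*p) = p - 982*E + E*p)
-c(-309, -244) = -(-244 - 982*(-309) - 309*(-244)) = -(-244 + 303438 + 75396) = -1*378590 = -378590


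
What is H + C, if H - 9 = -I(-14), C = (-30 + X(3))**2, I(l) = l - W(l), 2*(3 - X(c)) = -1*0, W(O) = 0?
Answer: 752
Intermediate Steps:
X(c) = 3 (X(c) = 3 - (-1)*0/2 = 3 - 1/2*0 = 3 + 0 = 3)
I(l) = l (I(l) = l - 1*0 = l + 0 = l)
C = 729 (C = (-30 + 3)**2 = (-27)**2 = 729)
H = 23 (H = 9 - 1*(-14) = 9 + 14 = 23)
H + C = 23 + 729 = 752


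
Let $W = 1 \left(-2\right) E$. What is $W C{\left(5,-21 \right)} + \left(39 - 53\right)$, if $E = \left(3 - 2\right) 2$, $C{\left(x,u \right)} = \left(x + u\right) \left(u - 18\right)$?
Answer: $-2510$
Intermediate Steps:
$C{\left(x,u \right)} = \left(-18 + u\right) \left(u + x\right)$ ($C{\left(x,u \right)} = \left(u + x\right) \left(-18 + u\right) = \left(-18 + u\right) \left(u + x\right)$)
$E = 2$ ($E = 1 \cdot 2 = 2$)
$W = -4$ ($W = 1 \left(-2\right) 2 = \left(-2\right) 2 = -4$)
$W C{\left(5,-21 \right)} + \left(39 - 53\right) = - 4 \left(\left(-21\right)^{2} - -378 - 90 - 105\right) + \left(39 - 53\right) = - 4 \left(441 + 378 - 90 - 105\right) - 14 = \left(-4\right) 624 - 14 = -2496 - 14 = -2510$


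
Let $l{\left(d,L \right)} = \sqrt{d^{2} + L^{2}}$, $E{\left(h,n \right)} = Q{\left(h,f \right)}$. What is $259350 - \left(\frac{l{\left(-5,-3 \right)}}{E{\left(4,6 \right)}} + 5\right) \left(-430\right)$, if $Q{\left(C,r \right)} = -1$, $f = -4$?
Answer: $261500 - 430 \sqrt{34} \approx 2.5899 \cdot 10^{5}$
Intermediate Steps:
$E{\left(h,n \right)} = -1$
$l{\left(d,L \right)} = \sqrt{L^{2} + d^{2}}$
$259350 - \left(\frac{l{\left(-5,-3 \right)}}{E{\left(4,6 \right)}} + 5\right) \left(-430\right) = 259350 - \left(\frac{\sqrt{\left(-3\right)^{2} + \left(-5\right)^{2}}}{-1} + 5\right) \left(-430\right) = 259350 - \left(- \sqrt{9 + 25} + 5\right) \left(-430\right) = 259350 - \left(- \sqrt{34} + 5\right) \left(-430\right) = 259350 - \left(5 - \sqrt{34}\right) \left(-430\right) = 259350 - \left(-2150 + 430 \sqrt{34}\right) = 259350 + \left(2150 - 430 \sqrt{34}\right) = 261500 - 430 \sqrt{34}$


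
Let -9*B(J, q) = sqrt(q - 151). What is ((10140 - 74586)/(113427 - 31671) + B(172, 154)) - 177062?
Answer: -2412657553/13626 - sqrt(3)/9 ≈ -1.7706e+5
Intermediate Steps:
B(J, q) = -sqrt(-151 + q)/9 (B(J, q) = -sqrt(q - 151)/9 = -sqrt(-151 + q)/9)
((10140 - 74586)/(113427 - 31671) + B(172, 154)) - 177062 = ((10140 - 74586)/(113427 - 31671) - sqrt(-151 + 154)/9) - 177062 = (-64446/81756 - sqrt(3)/9) - 177062 = (-64446*1/81756 - sqrt(3)/9) - 177062 = (-10741/13626 - sqrt(3)/9) - 177062 = -2412657553/13626 - sqrt(3)/9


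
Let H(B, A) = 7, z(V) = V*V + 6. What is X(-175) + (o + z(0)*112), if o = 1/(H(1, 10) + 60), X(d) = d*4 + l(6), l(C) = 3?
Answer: -1674/67 ≈ -24.985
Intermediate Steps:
z(V) = 6 + V**2 (z(V) = V**2 + 6 = 6 + V**2)
X(d) = 3 + 4*d (X(d) = d*4 + 3 = 4*d + 3 = 3 + 4*d)
o = 1/67 (o = 1/(7 + 60) = 1/67 ≈ 0.014925)
X(-175) + (o + z(0)*112) = (3 + 4*(-175)) + (1/67 + (6 + 0**2)*112) = (3 - 700) + (1/67 + (6 + 0)*112) = -697 + (1/67 + 6*112) = -697 + (1/67 + 672) = -697 + 45025/67 = -1674/67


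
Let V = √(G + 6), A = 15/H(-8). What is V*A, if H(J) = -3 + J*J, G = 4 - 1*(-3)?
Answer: 15*√13/61 ≈ 0.88661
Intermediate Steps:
G = 7 (G = 4 + 3 = 7)
H(J) = -3 + J²
A = 15/61 (A = 15/(-3 + (-8)²) = 15/(-3 + 64) = 15/61 ≈ 0.24590)
V = √13 (V = √(7 + 6) = √13 ≈ 3.6056)
V*A = √13*(15/61) = 15*√13/61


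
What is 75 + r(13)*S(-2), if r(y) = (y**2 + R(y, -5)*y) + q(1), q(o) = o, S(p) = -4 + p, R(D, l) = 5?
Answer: -1335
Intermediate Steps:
r(y) = 1 + y**2 + 5*y (r(y) = (y**2 + 5*y) + 1 = 1 + y**2 + 5*y)
75 + r(13)*S(-2) = 75 + (1 + 13**2 + 5*13)*(-4 - 2) = 75 + (1 + 169 + 65)*(-6) = 75 + 235*(-6) = 75 - 1410 = -1335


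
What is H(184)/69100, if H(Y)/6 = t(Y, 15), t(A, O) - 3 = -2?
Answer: 3/34550 ≈ 8.6831e-5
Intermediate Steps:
t(A, O) = 1 (t(A, O) = 3 - 2 = 1)
H(Y) = 6 (H(Y) = 6*1 = 6)
H(184)/69100 = 6/69100 = 6*(1/69100) = 3/34550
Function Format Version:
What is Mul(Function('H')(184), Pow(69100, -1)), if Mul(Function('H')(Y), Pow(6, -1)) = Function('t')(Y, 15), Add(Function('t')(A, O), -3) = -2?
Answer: Rational(3, 34550) ≈ 8.6831e-5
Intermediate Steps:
Function('t')(A, O) = 1 (Function('t')(A, O) = Add(3, -2) = 1)
Function('H')(Y) = 6 (Function('H')(Y) = Mul(6, 1) = 6)
Mul(Function('H')(184), Pow(69100, -1)) = Mul(6, Pow(69100, -1)) = Mul(6, Rational(1, 69100)) = Rational(3, 34550)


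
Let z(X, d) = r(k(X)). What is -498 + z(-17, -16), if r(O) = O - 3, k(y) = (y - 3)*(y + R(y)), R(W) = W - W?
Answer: -161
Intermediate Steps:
R(W) = 0
k(y) = y*(-3 + y) (k(y) = (y - 3)*(y + 0) = (-3 + y)*y = y*(-3 + y))
r(O) = -3 + O
z(X, d) = -3 + X*(-3 + X)
-498 + z(-17, -16) = -498 + (-3 + (-17)² - 3*(-17)) = -498 + (-3 + 289 + 51) = -498 + 337 = -161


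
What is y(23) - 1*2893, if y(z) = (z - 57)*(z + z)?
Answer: -4457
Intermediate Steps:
y(z) = 2*z*(-57 + z) (y(z) = (-57 + z)*(2*z) = 2*z*(-57 + z))
y(23) - 1*2893 = 2*23*(-57 + 23) - 1*2893 = 2*23*(-34) - 2893 = -1564 - 2893 = -4457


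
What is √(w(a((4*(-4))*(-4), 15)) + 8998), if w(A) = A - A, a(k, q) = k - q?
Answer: √8998 ≈ 94.858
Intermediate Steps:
w(A) = 0
√(w(a((4*(-4))*(-4), 15)) + 8998) = √(0 + 8998) = √8998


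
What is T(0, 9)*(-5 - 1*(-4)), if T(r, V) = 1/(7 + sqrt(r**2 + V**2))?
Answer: -1/16 ≈ -0.062500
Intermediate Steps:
T(r, V) = 1/(7 + sqrt(V**2 + r**2))
T(0, 9)*(-5 - 1*(-4)) = (-5 - 1*(-4))/(7 + sqrt(9**2 + 0**2)) = (-5 + 4)/(7 + sqrt(81 + 0)) = -1/(7 + sqrt(81)) = -1/(7 + 9) = -1/16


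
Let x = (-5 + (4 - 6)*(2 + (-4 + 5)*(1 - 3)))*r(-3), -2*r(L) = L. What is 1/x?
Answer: -2/15 ≈ -0.13333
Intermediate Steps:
r(L) = -L/2
x = -15/2 (x = (-5 + (4 - 6)*(2 + (-4 + 5)*(1 - 3)))*(-1/2*(-3)) = (-5 - 2*(2 + 1*(-2)))*(3/2) = (-5 - 2*(2 - 2))*(3/2) = (-5 - 2*0)*(3/2) = (-5 + 0)*(3/2) = -5*3/2 = -15/2 ≈ -7.5000)
1/x = 1/(-15/2) = -2/15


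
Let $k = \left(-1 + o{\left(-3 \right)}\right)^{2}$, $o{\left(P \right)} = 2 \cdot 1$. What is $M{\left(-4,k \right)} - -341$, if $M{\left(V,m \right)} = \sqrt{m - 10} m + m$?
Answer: $342 + 3 i \approx 342.0 + 3.0 i$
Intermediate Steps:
$o{\left(P \right)} = 2$
$k = 1$ ($k = \left(-1 + 2\right)^{2} = 1^{2} = 1$)
$M{\left(V,m \right)} = m + m \sqrt{-10 + m}$ ($M{\left(V,m \right)} = \sqrt{-10 + m} m + m = m \sqrt{-10 + m} + m = m + m \sqrt{-10 + m}$)
$M{\left(-4,k \right)} - -341 = 1 \left(1 + \sqrt{-10 + 1}\right) - -341 = 1 \left(1 + \sqrt{-9}\right) + 341 = 1 \left(1 + 3 i\right) + 341 = \left(1 + 3 i\right) + 341 = 342 + 3 i$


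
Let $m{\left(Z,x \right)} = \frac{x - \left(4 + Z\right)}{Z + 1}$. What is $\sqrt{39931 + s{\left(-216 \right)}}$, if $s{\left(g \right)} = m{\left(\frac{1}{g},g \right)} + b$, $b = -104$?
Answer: $\frac{\sqrt{1830786490}}{215} \approx 199.01$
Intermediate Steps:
$m{\left(Z,x \right)} = \frac{-4 + x - Z}{1 + Z}$
$s{\left(g \right)} = -104 + \frac{-4 + g - \frac{1}{g}}{1 + \frac{1}{g}}$ ($s{\left(g \right)} = \frac{-4 + g - \frac{1}{g}}{1 + \frac{1}{g}} - 104 = -104 + \frac{-4 + g - \frac{1}{g}}{1 + \frac{1}{g}}$)
$\sqrt{39931 + s{\left(-216 \right)}} = \sqrt{39931 + \frac{-105 + \left(-216\right)^{2} - -23328}{1 - 216}} = \sqrt{39931 + \frac{-105 + 46656 + 23328}{-215}} = \sqrt{39931 - \frac{69879}{215}} = \sqrt{\frac{8515286}{215}} = \frac{\sqrt{1830786490}}{215}$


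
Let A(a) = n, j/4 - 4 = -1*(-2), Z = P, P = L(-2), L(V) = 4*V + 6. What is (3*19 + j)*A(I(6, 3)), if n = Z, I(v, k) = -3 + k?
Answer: -162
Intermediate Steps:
L(V) = 6 + 4*V
P = -2 (P = 6 + 4*(-2) = 6 - 8 = -2)
Z = -2
j = 24 (j = 16 + 4*(-1*(-2)) = 16 + 4*2 = 16 + 8 = 24)
n = -2
A(a) = -2
(3*19 + j)*A(I(6, 3)) = (3*19 + 24)*(-2) = (57 + 24)*(-2) = 81*(-2) = -162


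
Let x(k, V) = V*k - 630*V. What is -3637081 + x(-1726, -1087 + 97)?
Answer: -1304641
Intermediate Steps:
x(k, V) = -630*V + V*k
-3637081 + x(-1726, -1087 + 97) = -3637081 + (-1087 + 97)*(-630 - 1726) = -3637081 - 990*(-2356) = -3637081 + 2332440 = -1304641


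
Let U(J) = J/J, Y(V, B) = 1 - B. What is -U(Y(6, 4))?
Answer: -1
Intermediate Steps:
U(J) = 1
-U(Y(6, 4)) = -1*1 = -1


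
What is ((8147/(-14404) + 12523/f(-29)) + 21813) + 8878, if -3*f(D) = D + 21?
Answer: 1019416003/28808 ≈ 35387.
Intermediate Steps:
f(D) = -7 - D/3 (f(D) = -(D + 21)/3 = -(21 + D)/3 = -7 - D/3)
((8147/(-14404) + 12523/f(-29)) + 21813) + 8878 = ((8147/(-14404) + 12523/(-7 - 1/3*(-29))) + 21813) + 8878 = ((8147*(-1/14404) + 12523/(-7 + 29/3)) + 21813) + 8878 = ((-8147/14404 + 12523/(8/3)) + 21813) + 8878 = ((-8147/14404 + 12523*(3/8)) + 21813) + 8878 = ((-8147/14404 + 37569/8) + 21813) + 8878 = (135269675/28808 + 21813) + 8878 = 763658579/28808 + 8878 = 1019416003/28808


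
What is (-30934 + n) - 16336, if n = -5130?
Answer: -52400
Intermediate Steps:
(-30934 + n) - 16336 = (-30934 - 5130) - 16336 = -36064 - 16336 = -52400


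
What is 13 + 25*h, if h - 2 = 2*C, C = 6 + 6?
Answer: 663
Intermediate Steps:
C = 12
h = 26 (h = 2 + 2*12 = 2 + 24 = 26)
13 + 25*h = 13 + 25*26 = 13 + 650 = 663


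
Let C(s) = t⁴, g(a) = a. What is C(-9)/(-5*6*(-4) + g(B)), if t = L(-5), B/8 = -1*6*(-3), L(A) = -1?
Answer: 1/264 ≈ 0.0037879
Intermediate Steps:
B = 144 (B = 8*(-1*6*(-3)) = 8*(-6*(-3)) = 8*18 = 144)
t = -1
C(s) = 1 (C(s) = (-1)⁴ = 1)
C(-9)/(-5*6*(-4) + g(B)) = 1/(-5*6*(-4) + 144) = 1/(-30*(-4) + 144) = 1/(120 + 144) = 1/264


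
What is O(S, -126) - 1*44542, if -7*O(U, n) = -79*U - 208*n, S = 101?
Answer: -330023/7 ≈ -47146.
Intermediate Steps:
O(U, n) = 79*U/7 + 208*n/7 (O(U, n) = -(-79*U - 208*n)/7 = -(-208*n - 79*U)/7 = 79*U/7 + 208*n/7)
O(S, -126) - 1*44542 = ((79/7)*101 + (208/7)*(-126)) - 1*44542 = (7979/7 - 3744) - 44542 = -18229/7 - 44542 = -330023/7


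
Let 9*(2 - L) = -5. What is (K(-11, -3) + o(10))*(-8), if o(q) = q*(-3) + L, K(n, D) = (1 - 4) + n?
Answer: 2984/9 ≈ 331.56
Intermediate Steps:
L = 23/9 (L = 2 - 1/9*(-5) = 2 + 5/9 = 23/9 ≈ 2.5556)
K(n, D) = -3 + n
o(q) = 23/9 - 3*q (o(q) = q*(-3) + 23/9 = -3*q + 23/9 = 23/9 - 3*q)
(K(-11, -3) + o(10))*(-8) = ((-3 - 11) + (23/9 - 3*10))*(-8) = (-14 + (23/9 - 30))*(-8) = (-14 - 247/9)*(-8) = -373/9*(-8) = 2984/9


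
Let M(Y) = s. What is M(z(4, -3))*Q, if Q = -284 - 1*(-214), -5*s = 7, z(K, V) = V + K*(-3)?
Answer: 98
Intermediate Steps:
z(K, V) = V - 3*K
s = -7/5 (s = -1/5*7 = -7/5 ≈ -1.4000)
Q = -70 (Q = -284 + 214 = -70)
M(Y) = -7/5
M(z(4, -3))*Q = -7/5*(-70) = 98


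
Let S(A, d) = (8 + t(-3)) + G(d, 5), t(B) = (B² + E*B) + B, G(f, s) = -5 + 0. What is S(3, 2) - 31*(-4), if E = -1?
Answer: 136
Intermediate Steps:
G(f, s) = -5
t(B) = B² (t(B) = (B² - B) + B = B²)
S(A, d) = 12 (S(A, d) = (8 + (-3)²) - 5 = (8 + 9) - 5 = 17 - 5 = 12)
S(3, 2) - 31*(-4) = 12 - 31*(-4) = 12 + 124 = 136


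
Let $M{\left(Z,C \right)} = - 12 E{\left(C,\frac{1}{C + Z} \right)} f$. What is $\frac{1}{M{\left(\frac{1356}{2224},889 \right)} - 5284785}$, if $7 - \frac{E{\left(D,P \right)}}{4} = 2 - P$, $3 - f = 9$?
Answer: $- \frac{494623}{2613263793807} \approx -1.8927 \cdot 10^{-7}$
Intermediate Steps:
$f = -6$ ($f = 3 - 9 = -6$)
$E{\left(D,P \right)} = 20 + 4 P$ ($E{\left(D,P \right)} = 28 - 4 \left(2 - P\right) = 28 + \left(-8 + 4 P\right) = 20 + 4 P$)
$M{\left(Z,C \right)} = 1440 + \frac{288}{C + Z}$ ($M{\left(Z,C \right)} = - 12 \left(20 + \frac{4}{C + Z}\right) \left(-6\right) = \left(-240 - \frac{48}{C + Z}\right) \left(-6\right) = 1440 + \frac{288}{C + Z}$)
$\frac{1}{M{\left(\frac{1356}{2224},889 \right)} - 5284785} = \frac{1}{\frac{288 \left(1 + 5 \cdot 889 + 5 \cdot \frac{1356}{2224}\right)}{889 + \frac{1356}{2224}} - 5284785} = \frac{1}{\frac{288 \left(1 + 4445 + 5 \cdot 1356 \cdot \frac{1}{2224}\right)}{889 + 1356 \cdot \frac{1}{2224}} - 5284785} = \frac{1}{\frac{288 \left(1 + 4445 + 5 \cdot \frac{339}{556}\right)}{889 + \frac{339}{556}} - 5284785} = \frac{1}{\frac{288 \left(1 + 4445 + \frac{1695}{556}\right)}{\frac{494623}{556}} - 5284785} = \frac{1}{288 \cdot \frac{556}{494623} \cdot \frac{2473671}{556} - 5284785} = \frac{1}{\frac{712417248}{494623} - 5284785} = \frac{1}{- \frac{2613263793807}{494623}} = - \frac{494623}{2613263793807}$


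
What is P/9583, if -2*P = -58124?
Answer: 29062/9583 ≈ 3.0327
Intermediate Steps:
P = 29062 (P = -1/2*(-58124) = 29062)
P/9583 = 29062/9583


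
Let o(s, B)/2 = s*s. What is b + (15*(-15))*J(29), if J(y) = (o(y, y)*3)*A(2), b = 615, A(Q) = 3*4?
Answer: -13623585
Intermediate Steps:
o(s, B) = 2*s² (o(s, B) = 2*(s*s) = 2*s²)
A(Q) = 12
J(y) = 72*y² (J(y) = ((2*y²)*3)*12 = (6*y²)*12 = 72*y²)
b + (15*(-15))*J(29) = 615 + (15*(-15))*(72*29²) = 615 - 16200*841 = 615 - 225*60552 = 615 - 13624200 = -13623585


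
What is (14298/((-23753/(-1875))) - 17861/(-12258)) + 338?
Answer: 427459434445/291164274 ≈ 1468.1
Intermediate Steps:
(14298/((-23753/(-1875))) - 17861/(-12258)) + 338 = (14298/((-23753*(-1/1875))) - 17861*(-1/12258)) + 338 = (14298/(23753/1875) + 17861/12258) + 338 = (14298*(1875/23753) + 17861/12258) + 338 = (26808750/23753 + 17861/12258) + 338 = 329045909833/291164274 + 338 = 427459434445/291164274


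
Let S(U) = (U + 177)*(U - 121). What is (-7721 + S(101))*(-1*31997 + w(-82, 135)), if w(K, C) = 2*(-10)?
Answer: 425217777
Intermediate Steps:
w(K, C) = -20
S(U) = (-121 + U)*(177 + U) (S(U) = (177 + U)*(-121 + U) = (-121 + U)*(177 + U))
(-7721 + S(101))*(-1*31997 + w(-82, 135)) = (-7721 + (-21417 + 101**2 + 56*101))*(-1*31997 - 20) = (-7721 + (-21417 + 10201 + 5656))*(-31997 - 20) = (-7721 - 5560)*(-32017) = -13281*(-32017) = 425217777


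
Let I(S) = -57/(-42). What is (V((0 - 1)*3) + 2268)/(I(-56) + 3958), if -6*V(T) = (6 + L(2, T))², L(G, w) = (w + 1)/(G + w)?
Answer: 94808/166293 ≈ 0.57013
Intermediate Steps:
L(G, w) = (1 + w)/(G + w)
I(S) = 19/14 (I(S) = -57*(-1/42) = 19/14)
V(T) = -(6 + (1 + T)/(2 + T))²/6
(V((0 - 1)*3) + 2268)/(I(-56) + 3958) = (-(13 + 7*((0 - 1)*3))²/(6*(2 + (0 - 1)*3)²) + 2268)/(19/14 + 3958) = (-(13 + 7*(-1*3))²/(6*(2 - 1*3)²) + 2268)/(55431/14) = (-(13 + 7*(-3))²/(6*(2 - 3)²) + 2268)*(14/55431) = (-⅙*(13 - 21)²/(-1)² + 2268)*(14/55431) = (-⅙*1*(-8)² + 2268)*(14/55431) = (-⅙*1*64 + 2268)*(14/55431) = (-32/3 + 2268)*(14/55431) = (6772/3)*(14/55431) = 94808/166293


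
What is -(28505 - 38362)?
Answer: 9857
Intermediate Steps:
-(28505 - 38362) = -1*(-9857) = 9857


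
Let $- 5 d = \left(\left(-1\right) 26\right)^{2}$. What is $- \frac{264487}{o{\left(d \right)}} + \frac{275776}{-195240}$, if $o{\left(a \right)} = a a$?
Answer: $- \frac{177123007547}{11152499280} \approx -15.882$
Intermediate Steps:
$d = - \frac{676}{5}$ ($d = - \frac{\left(\left(-1\right) 26\right)^{2}}{5} = - \frac{\left(-26\right)^{2}}{5} = \left(- \frac{1}{5}\right) 676 = - \frac{676}{5} \approx -135.2$)
$o{\left(a \right)} = a^{2}$
$- \frac{264487}{o{\left(d \right)}} + \frac{275776}{-195240} = - \frac{264487}{\left(- \frac{676}{5}\right)^{2}} + \frac{275776}{-195240} = - \frac{264487}{\frac{456976}{25}} + 275776 \left(- \frac{1}{195240}\right) = \left(-264487\right) \frac{25}{456976} - \frac{34472}{24405} = - \frac{6612175}{456976} - \frac{34472}{24405} = - \frac{177123007547}{11152499280}$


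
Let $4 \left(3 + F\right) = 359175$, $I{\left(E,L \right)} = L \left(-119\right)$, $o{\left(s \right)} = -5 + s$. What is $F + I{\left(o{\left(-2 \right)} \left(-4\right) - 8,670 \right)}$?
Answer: $\frac{40243}{4} \approx 10061.0$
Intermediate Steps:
$I{\left(E,L \right)} = - 119 L$
$F = \frac{359163}{4}$ ($F = -3 + \frac{1}{4} \cdot 359175 = -3 + \frac{359175}{4} = \frac{359163}{4} \approx 89791.0$)
$F + I{\left(o{\left(-2 \right)} \left(-4\right) - 8,670 \right)} = \frac{359163}{4} - 79730 = \frac{40243}{4}$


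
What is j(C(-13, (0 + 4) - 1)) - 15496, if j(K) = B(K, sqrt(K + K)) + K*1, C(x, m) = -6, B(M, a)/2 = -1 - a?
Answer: -15504 - 4*I*sqrt(3) ≈ -15504.0 - 6.9282*I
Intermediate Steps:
B(M, a) = -2 - 2*a (B(M, a) = 2*(-1 - a) = -2 - 2*a)
j(K) = -2 + K - 2*sqrt(2)*sqrt(K) (j(K) = (-2 - 2*sqrt(K + K)) + K*1 = (-2 - 2*sqrt(2)*sqrt(K)) + K = -2 + K - 2*sqrt(2)*sqrt(K))
j(C(-13, (0 + 4) - 1)) - 15496 = (-2 - 6 - 2*sqrt(2)*sqrt(-6)) - 15496 = (-2 - 6 - 2*sqrt(2)*I*sqrt(6)) - 15496 = (-2 - 6 - 4*I*sqrt(3)) - 15496 = (-8 - 4*I*sqrt(3)) - 15496 = -15504 - 4*I*sqrt(3)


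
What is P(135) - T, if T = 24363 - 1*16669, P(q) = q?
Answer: -7559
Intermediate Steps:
T = 7694 (T = 24363 - 16669 = 7694)
P(135) - T = 135 - 1*7694 = 135 - 7694 = -7559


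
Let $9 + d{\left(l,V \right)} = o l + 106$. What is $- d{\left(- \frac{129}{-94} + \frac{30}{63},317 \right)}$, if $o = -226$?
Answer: $\frac{316598}{987} \approx 320.77$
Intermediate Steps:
$d{\left(l,V \right)} = 97 - 226 l$ ($d{\left(l,V \right)} = -9 - \left(-106 + 226 l\right) = 97 - 226 l$)
$- d{\left(- \frac{129}{-94} + \frac{30}{63},317 \right)} = - (97 - 226 \left(- \frac{129}{-94} + \frac{30}{63}\right)) = - (97 - 226 \left(\left(-129\right) \left(- \frac{1}{94}\right) + 30 \cdot \frac{1}{63}\right)) = - (97 - 226 \left(\frac{129}{94} + \frac{10}{21}\right)) = - (97 - \frac{412337}{987}) = \left(-1\right) \left(- \frac{316598}{987}\right) = \frac{316598}{987}$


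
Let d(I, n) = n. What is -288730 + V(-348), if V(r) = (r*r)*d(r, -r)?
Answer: 41855462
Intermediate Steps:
V(r) = -r**3 (V(r) = (r*r)*(-r) = r**2*(-r) = -r**3)
-288730 + V(-348) = -288730 - 1*(-348)**3 = -288730 - 1*(-42144192) = -288730 + 42144192 = 41855462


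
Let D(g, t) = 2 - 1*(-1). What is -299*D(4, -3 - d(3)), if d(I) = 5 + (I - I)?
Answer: -897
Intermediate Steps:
d(I) = 5 (d(I) = 5 + 0 = 5)
D(g, t) = 3 (D(g, t) = 2 + 1 = 3)
-299*D(4, -3 - d(3)) = -299*3 = -897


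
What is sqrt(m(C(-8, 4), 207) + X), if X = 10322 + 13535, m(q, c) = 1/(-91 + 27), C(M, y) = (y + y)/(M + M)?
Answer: sqrt(1526847)/8 ≈ 154.46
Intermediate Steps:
C(M, y) = y/M (C(M, y) = (2*y)/((2*M)) = (2*y)*(1/(2*M)) = y/M)
m(q, c) = -1/64 (m(q, c) = 1/(-64) = -1/64)
X = 23857
sqrt(m(C(-8, 4), 207) + X) = sqrt(-1/64 + 23857) = sqrt(1526847/64) = sqrt(1526847)/8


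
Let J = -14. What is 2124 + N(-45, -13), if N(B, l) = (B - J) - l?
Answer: 2106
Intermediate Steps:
N(B, l) = 14 + B - l (N(B, l) = (B - 1*(-14)) - l = (B + 14) - l = (14 + B) - l = 14 + B - l)
2124 + N(-45, -13) = 2124 + (14 - 45 - 1*(-13)) = 2124 + (14 - 45 + 13) = 2124 - 18 = 2106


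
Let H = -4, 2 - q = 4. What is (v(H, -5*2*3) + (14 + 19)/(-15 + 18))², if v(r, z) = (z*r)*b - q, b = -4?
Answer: 218089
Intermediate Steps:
q = -2 (q = 2 - 1*4 = 2 - 4 = -2)
v(r, z) = 2 - 4*r*z (v(r, z) = (z*r)*(-4) - 1*(-2) = (r*z)*(-4) + 2 = -4*r*z + 2 = 2 - 4*r*z)
(v(H, -5*2*3) + (14 + 19)/(-15 + 18))² = ((2 - 4*(-4)*-5*2*3) + (14 + 19)/(-15 + 18))² = ((2 - 4*(-4)*(-10*3)) + 33/3)² = ((2 - 4*(-4)*(-30)) + 33*(⅓))² = ((2 - 480) + 11)² = (-478 + 11)² = (-467)² = 218089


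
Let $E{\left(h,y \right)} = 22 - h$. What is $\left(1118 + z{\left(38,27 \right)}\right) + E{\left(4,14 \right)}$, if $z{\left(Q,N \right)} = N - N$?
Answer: $1136$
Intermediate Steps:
$z{\left(Q,N \right)} = 0$
$\left(1118 + z{\left(38,27 \right)}\right) + E{\left(4,14 \right)} = \left(1118 + 0\right) + \left(22 - 4\right) = 1118 + \left(22 - 4\right) = 1118 + 18 = 1136$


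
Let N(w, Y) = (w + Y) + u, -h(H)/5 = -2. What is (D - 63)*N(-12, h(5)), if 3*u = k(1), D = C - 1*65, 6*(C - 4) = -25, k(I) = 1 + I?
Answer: 1538/9 ≈ 170.89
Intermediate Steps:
C = -⅙ (C = 4 + (⅙)*(-25) = 4 - 25/6 = -⅙ ≈ -0.16667)
h(H) = 10 (h(H) = -5*(-2) = 10)
D = -391/6 (D = -⅙ - 1*65 = -⅙ - 65 = -391/6 ≈ -65.167)
u = ⅔ (u = (1 + 1)/3 = (⅓)*2 = ⅔ ≈ 0.66667)
N(w, Y) = ⅔ + Y + w (N(w, Y) = (w + Y) + ⅔ = (Y + w) + ⅔ = ⅔ + Y + w)
(D - 63)*N(-12, h(5)) = (-391/6 - 63)*(⅔ + 10 - 12) = -769/6*(-4/3) = 1538/9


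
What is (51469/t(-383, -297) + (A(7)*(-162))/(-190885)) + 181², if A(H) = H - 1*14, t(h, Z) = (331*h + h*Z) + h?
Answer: 16763889351018/511762685 ≈ 32757.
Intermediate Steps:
t(h, Z) = 332*h + Z*h (t(h, Z) = (331*h + Z*h) + h = 332*h + Z*h)
A(H) = -14 + H (A(H) = H - 14 = -14 + H)
(51469/t(-383, -297) + (A(7)*(-162))/(-190885)) + 181² = (51469/((-383*(332 - 297))) + ((-14 + 7)*(-162))/(-190885)) + 181² = (51469/((-383*35)) - 7*(-162)*(-1/190885)) + 32761 = (51469/(-13405) + 1134*(-1/190885)) + 32761 = (51469*(-1/13405) - 1134/190885) + 32761 = (-51469/13405 - 1134/190885) + 32761 = -1967972267/511762685 + 32761 = 16763889351018/511762685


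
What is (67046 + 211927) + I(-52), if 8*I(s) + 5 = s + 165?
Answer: 557973/2 ≈ 2.7899e+5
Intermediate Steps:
I(s) = 20 + s/8 (I(s) = -5/8 + (s + 165)/8 = -5/8 + (165 + s)/8 = -5/8 + (165/8 + s/8) = 20 + s/8)
(67046 + 211927) + I(-52) = (67046 + 211927) + (20 + (⅛)*(-52)) = 278973 + (20 - 13/2) = 278973 + 27/2 = 557973/2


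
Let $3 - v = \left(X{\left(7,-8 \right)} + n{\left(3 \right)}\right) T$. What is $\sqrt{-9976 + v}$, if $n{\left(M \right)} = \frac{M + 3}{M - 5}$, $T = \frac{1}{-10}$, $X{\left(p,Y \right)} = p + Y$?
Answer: $\frac{i \sqrt{249335}}{5} \approx 99.867 i$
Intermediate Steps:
$X{\left(p,Y \right)} = Y + p$
$T = - \frac{1}{10} \approx -0.1$
$n{\left(M \right)} = \frac{3 + M}{-5 + M}$
$v = \frac{13}{5}$ ($v = 3 - \left(\left(-8 + 7\right) + \frac{3 + 3}{-5 + 3}\right) \left(- \frac{1}{10}\right) = 3 - \left(-1 + \frac{1}{-2} \cdot 6\right) \left(- \frac{1}{10}\right) = 3 - \left(-1 - 3\right) \left(- \frac{1}{10}\right) = 3 - \left(-4\right) \left(- \frac{1}{10}\right) = 3 - \frac{2}{5} = \frac{13}{5} \approx 2.6$)
$\sqrt{-9976 + v} = \sqrt{-9976 + \frac{13}{5}} = \sqrt{- \frac{49867}{5}} = \frac{i \sqrt{249335}}{5}$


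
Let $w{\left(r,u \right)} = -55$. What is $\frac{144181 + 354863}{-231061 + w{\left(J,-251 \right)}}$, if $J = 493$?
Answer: $- \frac{124761}{57779} \approx -2.1593$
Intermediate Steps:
$\frac{144181 + 354863}{-231061 + w{\left(J,-251 \right)}} = \frac{144181 + 354863}{-231061 - 55} = \frac{499044}{-231116} = 499044 \left(- \frac{1}{231116}\right) = - \frac{124761}{57779}$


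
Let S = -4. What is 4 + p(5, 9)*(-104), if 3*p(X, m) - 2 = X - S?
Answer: -1132/3 ≈ -377.33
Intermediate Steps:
p(X, m) = 2 + X/3 (p(X, m) = ⅔ + (X - 1*(-4))/3 = ⅔ + (X + 4)/3 = ⅔ + (4 + X)/3 = ⅔ + (4/3 + X/3) = 2 + X/3)
4 + p(5, 9)*(-104) = 4 + (2 + (⅓)*5)*(-104) = 4 + (2 + 5/3)*(-104) = 4 + (11/3)*(-104) = 4 - 1144/3 = -1132/3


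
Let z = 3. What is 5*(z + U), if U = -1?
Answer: 10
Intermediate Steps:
5*(z + U) = 5*(3 - 1) = 5*2 = 10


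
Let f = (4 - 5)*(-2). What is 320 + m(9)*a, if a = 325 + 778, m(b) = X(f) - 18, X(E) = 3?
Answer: -16225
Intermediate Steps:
f = 2 (f = -1*(-2) = 2)
m(b) = -15 (m(b) = 3 - 18 = -15)
a = 1103
320 + m(9)*a = 320 - 15*1103 = 320 - 16545 = -16225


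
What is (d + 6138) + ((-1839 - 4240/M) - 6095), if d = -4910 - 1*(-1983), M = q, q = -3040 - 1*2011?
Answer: -23851633/5051 ≈ -4722.2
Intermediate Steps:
q = -5051 (q = -3040 - 2011 = -5051)
M = -5051
d = -2927 (d = -4910 + 1983 = -2927)
(d + 6138) + ((-1839 - 4240/M) - 6095) = (-2927 + 6138) + ((-1839 - 4240/(-5051)) - 6095) = 3211 + ((-1839 - 4240*(-1/5051)) - 6095) = 3211 + ((-1839 + 4240/5051) - 6095) = 3211 + (-9284549/5051 - 6095) = 3211 - 40070394/5051 = -23851633/5051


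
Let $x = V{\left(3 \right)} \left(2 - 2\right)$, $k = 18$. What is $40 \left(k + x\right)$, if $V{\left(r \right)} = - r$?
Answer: $720$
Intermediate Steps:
$x = 0$ ($x = \left(-1\right) 3 \left(2 - 2\right) = \left(-3\right) 0 = 0$)
$40 \left(k + x\right) = 40 \left(18 + 0\right) = 40 \cdot 18 = 720$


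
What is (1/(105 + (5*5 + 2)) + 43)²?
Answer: 32228329/17424 ≈ 1849.7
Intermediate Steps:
(1/(105 + (5*5 + 2)) + 43)² = (1/(105 + (25 + 2)) + 43)² = (1/(105 + 27) + 43)² = (1/132 + 43)² = (5677/132)² = 32228329/17424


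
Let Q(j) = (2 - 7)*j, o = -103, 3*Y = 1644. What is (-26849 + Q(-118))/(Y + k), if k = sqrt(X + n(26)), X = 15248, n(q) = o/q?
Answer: -374138232/7411559 + 26259*sqrt(10304970)/7411559 ≈ -39.107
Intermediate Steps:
Y = 548 (Y = (1/3)*1644 = 548)
n(q) = -103/q
k = sqrt(10304970)/26 (k = sqrt(15248 - 103/26) = sqrt(396345/26) = sqrt(10304970)/26 ≈ 123.47)
Q(j) = -5*j
(-26849 + Q(-118))/(Y + k) = (-26849 - 5*(-118))/(548 + sqrt(10304970)/26) = (-26849 + 590)/(548 + sqrt(10304970)/26) = -26259/(548 + sqrt(10304970)/26)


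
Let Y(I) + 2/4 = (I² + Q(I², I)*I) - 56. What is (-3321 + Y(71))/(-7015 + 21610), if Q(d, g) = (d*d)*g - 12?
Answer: 51240113893/5838 ≈ 8.7770e+6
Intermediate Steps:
Q(d, g) = -12 + g*d² (Q(d, g) = d²*g - 12 = g*d² - 12 = -12 + g*d²)
Y(I) = -113/2 + I² + I*(-12 + I⁵) (Y(I) = -½ + ((I² + (-12 + I*(I²)²)*I) - 56) = -½ + ((I² + (-12 + I*I⁴)*I) - 56) = -½ + ((I² + (-12 + I⁵)*I) - 56) = -½ + ((I² + I*(-12 + I⁵)) - 56) = -½ + (-56 + I² + I*(-12 + I⁵)) = -113/2 + I² + I*(-12 + I⁵))
(-3321 + Y(71))/(-7015 + 21610) = (-3321 + (-113/2 + 71² + 71⁶ - 12*71))/(-7015 + 21610) = (-3321 + (-113/2 + 5041 + 128100283921 - 852))/14595 = (-3321 + 256200576107/2)*(1/14595) = (256200569465/2)*(1/14595) = 51240113893/5838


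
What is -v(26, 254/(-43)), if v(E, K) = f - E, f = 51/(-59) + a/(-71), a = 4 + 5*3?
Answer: 113656/4189 ≈ 27.132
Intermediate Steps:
a = 19 (a = 4 + 15 = 19)
f = -4742/4189 (f = 51/(-59) + 19/(-71) = 51*(-1/59) + 19*(-1/71) = -51/59 - 19/71 = -4742/4189 ≈ -1.1320)
v(E, K) = -4742/4189 - E
-v(26, 254/(-43)) = -(-4742/4189 - 1*26) = -(-4742/4189 - 26) = -1*(-113656/4189) = 113656/4189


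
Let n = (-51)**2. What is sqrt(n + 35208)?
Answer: 3*sqrt(4201) ≈ 194.45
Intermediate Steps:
n = 2601
sqrt(n + 35208) = sqrt(2601 + 35208) = sqrt(37809) = 3*sqrt(4201)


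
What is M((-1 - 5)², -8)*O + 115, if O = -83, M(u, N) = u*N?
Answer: 24019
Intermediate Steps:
M(u, N) = N*u
M((-1 - 5)², -8)*O + 115 = -8*(-1 - 5)²*(-83) + 115 = -8*(-6)²*(-83) + 115 = -8*36*(-83) + 115 = -288*(-83) + 115 = 23904 + 115 = 24019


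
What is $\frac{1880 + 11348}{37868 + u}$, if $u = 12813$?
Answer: $\frac{13228}{50681} \approx 0.261$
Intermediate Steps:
$\frac{1880 + 11348}{37868 + u} = \frac{1880 + 11348}{37868 + 12813} = \frac{13228}{50681}$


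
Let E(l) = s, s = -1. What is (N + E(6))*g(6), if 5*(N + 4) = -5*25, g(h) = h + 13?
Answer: -570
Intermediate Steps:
g(h) = 13 + h
N = -29 (N = -4 + (-5*25)/5 = -4 + (⅕)*(-125) = -4 - 25 = -29)
E(l) = -1
(N + E(6))*g(6) = (-29 - 1)*(13 + 6) = -30*19 = -570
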